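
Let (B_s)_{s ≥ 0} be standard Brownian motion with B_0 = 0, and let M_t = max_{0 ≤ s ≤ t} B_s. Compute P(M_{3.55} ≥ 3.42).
P(M_{3.55} ≥ 3.42) = 2·P(B_{3.55} ≥ 3.42) = 2(1 − Φ(3.42/√3.55)) ≈ 0.0695

By the reflection principle for Brownian motion, P(M_t ≥ a) = 2 · P(B_t ≥ a) for a ≥ 0. Since B_t ~ N(0, t), P(B_t ≥ 3.42) = 1 − Φ(3.42/√t) = 1 − Φ(3.42/√3.55) = 1 − Φ(1.8151). So
  P(M_{3.55} ≥ 3.42) = 2(1 − Φ(1.8151)) ≈ 0.0695.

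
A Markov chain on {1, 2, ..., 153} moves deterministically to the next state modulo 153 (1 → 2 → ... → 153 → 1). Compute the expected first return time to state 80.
E[T_80 | X_0 = 80] = 153

The chain cycles deterministically, so starting at state 80 it returns in exactly 153 steps. Equivalently, the stationary distribution is uniform π_j = 1/153 for every state j, so by Kac's formula E[T_80] = 1/π_80 = 153.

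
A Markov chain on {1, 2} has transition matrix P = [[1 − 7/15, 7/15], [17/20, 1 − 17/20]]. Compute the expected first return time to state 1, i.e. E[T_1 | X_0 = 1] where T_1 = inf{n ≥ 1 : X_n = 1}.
E[T_1 | X_0 = 1] = 1/π_1 = 79/51

For an irreducible recurrent Markov chain with stationary distribution π, E[T_i | X_0 = i] = 1/π_i (Kac's formula). Here π_1 = (17/20)/(7/15 + 17/20) = (17/20)/(79/60) = 51/79, so E[T_1 | X_0 = 1] = 1/π_1 = (7/15 + 17/20)/(17/20) = (79/60)/(17/20) = 79/51.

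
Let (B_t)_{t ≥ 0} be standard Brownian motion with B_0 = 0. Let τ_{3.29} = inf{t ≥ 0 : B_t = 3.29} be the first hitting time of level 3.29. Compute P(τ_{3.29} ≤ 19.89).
P(τ_{3.29} ≤ 19.89) = 2(1 − Φ(3.29/√19.89)) = 2(1 − Φ(0.7377)) ≈ 0.4607

By the reflection principle for standard BM, P(τ_b ≤ t) = 2 · P(B_t ≥ b). Since B_t ~ N(0, t), P(B_t ≥ 3.29) = 1 − Φ(3.29/√t) = 1 − Φ(3.29/√19.89) = 1 − Φ(0.7377) ≈ 0.23035. Doubling: P(τ_{3.29} ≤ 19.89) ≈ 2 · 0.23035 = 0.46070 ≈ 0.4607.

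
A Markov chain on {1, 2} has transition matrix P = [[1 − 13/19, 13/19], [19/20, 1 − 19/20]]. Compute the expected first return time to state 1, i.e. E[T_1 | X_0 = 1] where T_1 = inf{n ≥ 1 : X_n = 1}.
E[T_1 | X_0 = 1] = 1/π_1 = 621/361

For an irreducible recurrent Markov chain with stationary distribution π, E[T_i | X_0 = i] = 1/π_i (Kac's formula). Here π_1 = (19/20)/(13/19 + 19/20) = (19/20)/(621/380) = 361/621, so E[T_1 | X_0 = 1] = 1/π_1 = (13/19 + 19/20)/(19/20) = (621/380)/(19/20) = 621/361.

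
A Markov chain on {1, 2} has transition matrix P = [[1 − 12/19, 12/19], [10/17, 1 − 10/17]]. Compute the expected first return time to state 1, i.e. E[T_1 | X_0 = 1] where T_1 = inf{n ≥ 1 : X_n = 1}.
E[T_1 | X_0 = 1] = 1/π_1 = 197/95

For an irreducible recurrent Markov chain with stationary distribution π, E[T_i | X_0 = i] = 1/π_i (Kac's formula). Here π_1 = (10/17)/(12/19 + 10/17) = (10/17)/(394/323) = 95/197, so E[T_1 | X_0 = 1] = 1/π_1 = (12/19 + 10/17)/(10/17) = (394/323)/(10/17) = 197/95.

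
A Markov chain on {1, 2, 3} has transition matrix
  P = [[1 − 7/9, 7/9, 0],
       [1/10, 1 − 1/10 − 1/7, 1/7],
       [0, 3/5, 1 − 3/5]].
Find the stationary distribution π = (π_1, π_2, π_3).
π = (27/287, 30/41, 50/287)

This is a birth-death chain on three states, which satisfies detailed balance: π_1 · P_{12} = π_2 · P_{21} and π_2 · P_{23} = π_3 · P_{32}.
From π_1 · 7/9 = π_2 · 1/10: π_2/π_1 = (7/9)/(1/10) = 70/9.
From π_2 · 1/7 = π_3 · 3/5: π_3/π_2 = (1/7)/(3/5) = 5/21.
Take π_1 proportional to 1; then unnormalized π = (1, 70/9, 50/27). Normalize by dividing by the sum 287/27:
  π = (27/287, 30/41, 50/287).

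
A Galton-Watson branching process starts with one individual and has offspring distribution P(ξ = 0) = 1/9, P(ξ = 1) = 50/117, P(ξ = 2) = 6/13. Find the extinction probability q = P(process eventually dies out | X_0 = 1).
q = 13/54

The pgf is f(s) = 1/9 + 50/117·s + 6/13·s². The extinction probability q is the smallest fixed point of f in [0, 1]. Setting s = f(s):
  6/13·s² + (50/117 − 1)·s + 1/9 = 0
  6/13·s² − (1/9 + 6/13)·s + 1/9 = 0
which factors as (s − 1)·(6/13·s − 1/9) = 0, giving roots s = 1 and s = (1/9)/(6/13) = 13/54.
Mean offspring μ = 50/117 + 2·6/13 = 158/117 > 1 (supercritical), so q < 1. The extinction probability is the smaller root: q = (1/9)/(6/13) = 13/54.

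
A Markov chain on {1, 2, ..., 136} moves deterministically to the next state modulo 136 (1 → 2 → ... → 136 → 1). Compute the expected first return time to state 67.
E[T_67 | X_0 = 67] = 136

The chain cycles deterministically, so starting at state 67 it returns in exactly 136 steps. Equivalently, the stationary distribution is uniform π_j = 1/136 for every state j, so by Kac's formula E[T_67] = 1/π_67 = 136.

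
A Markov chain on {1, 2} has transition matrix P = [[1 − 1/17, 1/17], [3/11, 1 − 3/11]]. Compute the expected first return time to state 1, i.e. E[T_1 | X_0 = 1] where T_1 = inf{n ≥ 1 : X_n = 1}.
E[T_1 | X_0 = 1] = 1/π_1 = 62/51

For an irreducible recurrent Markov chain with stationary distribution π, E[T_i | X_0 = i] = 1/π_i (Kac's formula). Here π_1 = (3/11)/(1/17 + 3/11) = (3/11)/(62/187) = 51/62, so E[T_1 | X_0 = 1] = 1/π_1 = (1/17 + 3/11)/(3/11) = (62/187)/(3/11) = 62/51.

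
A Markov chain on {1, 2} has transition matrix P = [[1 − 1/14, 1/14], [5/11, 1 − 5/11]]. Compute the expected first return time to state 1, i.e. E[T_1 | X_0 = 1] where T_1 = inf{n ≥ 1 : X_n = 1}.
E[T_1 | X_0 = 1] = 1/π_1 = 81/70

For an irreducible recurrent Markov chain with stationary distribution π, E[T_i | X_0 = i] = 1/π_i (Kac's formula). Here π_1 = (5/11)/(1/14 + 5/11) = (5/11)/(81/154) = 70/81, so E[T_1 | X_0 = 1] = 1/π_1 = (1/14 + 5/11)/(5/11) = (81/154)/(5/11) = 81/70.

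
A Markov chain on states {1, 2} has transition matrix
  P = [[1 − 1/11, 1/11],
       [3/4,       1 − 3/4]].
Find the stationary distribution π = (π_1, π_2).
π_1 = 33/37, π_2 = 4/37

Solve πP = π with π_1 + π_2 = 1. From πP = π: π_1 · (1 − 1/11) + π_2 · 3/4 = π_1 ⇒ π_2 · 3/4 = π_1 · 1/11 ⇒ π_2/π_1 = (1/11)/(3/4) = 4/33. Together with π_1 + π_2 = 1:
  π_1 = (3/4)/(1/11 + 3/4) = (3/4)/(37/44) = 33/37,
  π_2 = (1/11)/(1/11 + 3/4) = (1/11)/(37/44) = 4/37.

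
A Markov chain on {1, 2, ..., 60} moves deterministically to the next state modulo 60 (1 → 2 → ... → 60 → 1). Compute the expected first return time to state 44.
E[T_44 | X_0 = 44] = 60

The chain cycles deterministically, so starting at state 44 it returns in exactly 60 steps. Equivalently, the stationary distribution is uniform π_j = 1/60 for every state j, so by Kac's formula E[T_44] = 1/π_44 = 60.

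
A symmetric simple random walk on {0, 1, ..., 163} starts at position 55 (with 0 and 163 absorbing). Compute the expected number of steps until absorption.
E[τ | X_0 = 55] = 5940

Let v_k = E[τ | X_0 = k]. Boundary: v_0 = v_163 = 0. Recurrence: v_k = 1 + (v_{k-1} + v_{k+1})/2 for 1 ≤ k ≤ 162. The particular solution to v_k − (v_{k-1} + v_{k+1})/2 = 1 is v_k = −k^2. Adding homogeneous solution A + B k and matching boundaries gives v_k = k (163 − k). Substituting k = 55: v_55 = 55 · 108 = 5940.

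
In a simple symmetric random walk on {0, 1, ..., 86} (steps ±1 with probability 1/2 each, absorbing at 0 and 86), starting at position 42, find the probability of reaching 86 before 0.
P(hit 86 before 0) = 42/86 = 21/43

Let u_k = P(hit 86 before 0 | start at k). Then u_0 = 0, u_86 = 1, and u_k = u_{k-1}/2 + u_{k+1}/2 for 1 ≤ k ≤ 85. This harmonic recurrence is solved by u_k = k/86, giving u_42 = 42/86 = 21/43.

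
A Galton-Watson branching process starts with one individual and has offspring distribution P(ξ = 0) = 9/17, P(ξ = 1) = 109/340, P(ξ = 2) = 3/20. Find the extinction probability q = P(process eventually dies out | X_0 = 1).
q = 1

Mean offspring μ = 0·9/17 + 1·109/340 + 2·3/20 = 211/340 ≤ 1. For μ ≤ 1 with offspring not concentrated at 1, the Galton-Watson process goes extinct almost surely, so q = 1.
(Algebraic check: The pgf is f(s) = 9/17 + 109/340·s + 3/20·s². The extinction probability q is the smallest fixed point of f in [0, 1]. Setting s = f(s):
  3/20·s² + (109/340 − 1)·s + 9/17 = 0
  3/20·s² − (9/17 + 3/20)·s + 9/17 = 0
which factors as (s − 1)·(3/20·s − 9/17) = 0, giving roots s = 1 and s = (9/17)/(3/20) = 60/17. Since 60/17 ≥ 1, the smallest root in [0, 1] is s = 1.)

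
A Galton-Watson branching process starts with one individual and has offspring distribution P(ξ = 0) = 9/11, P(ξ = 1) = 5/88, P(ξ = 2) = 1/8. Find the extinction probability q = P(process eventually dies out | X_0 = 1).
q = 1

Mean offspring μ = 0·9/11 + 1·5/88 + 2·1/8 = 27/88 ≤ 1. For μ ≤ 1 with offspring not concentrated at 1, the Galton-Watson process goes extinct almost surely, so q = 1.
(Algebraic check: The pgf is f(s) = 9/11 + 5/88·s + 1/8·s². The extinction probability q is the smallest fixed point of f in [0, 1]. Setting s = f(s):
  1/8·s² + (5/88 − 1)·s + 9/11 = 0
  1/8·s² − (9/11 + 1/8)·s + 9/11 = 0
which factors as (s − 1)·(1/8·s − 9/11) = 0, giving roots s = 1 and s = (9/11)/(1/8) = 72/11. Since 72/11 ≥ 1, the smallest root in [0, 1] is s = 1.)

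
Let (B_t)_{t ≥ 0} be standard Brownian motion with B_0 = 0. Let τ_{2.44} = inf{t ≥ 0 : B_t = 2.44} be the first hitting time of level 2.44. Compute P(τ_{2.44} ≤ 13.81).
P(τ_{2.44} ≤ 13.81) = 2(1 − Φ(2.44/√13.81)) = 2(1 − Φ(0.6566)) ≈ 0.5114

By the reflection principle for standard BM, P(τ_b ≤ t) = 2 · P(B_t ≥ b). Since B_t ~ N(0, t), P(B_t ≥ 2.44) = 1 − Φ(2.44/√t) = 1 − Φ(2.44/√13.81) = 1 − Φ(0.6566) ≈ 0.25572. Doubling: P(τ_{2.44} ≤ 13.81) ≈ 2 · 0.25572 = 0.51144 ≈ 0.5114.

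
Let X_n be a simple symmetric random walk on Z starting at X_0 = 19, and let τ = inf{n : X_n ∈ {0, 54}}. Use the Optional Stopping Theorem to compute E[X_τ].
E[X_τ] = 19

X_n is a martingale and τ is a bounded-mean stopping time (indeed τ is finite a.s. with bounded expectation since the walk is in a bounded region). By the OST, E[X_τ] = E[X_0] = 19. Equivalently: E[X_τ] = 54 · P(hit 54 first) + 0 · P(hit 0 first) = 54 · (19/54) = 19.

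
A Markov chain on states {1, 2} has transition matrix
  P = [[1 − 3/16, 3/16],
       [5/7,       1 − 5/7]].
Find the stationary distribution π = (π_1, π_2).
π_1 = 80/101, π_2 = 21/101

Solve πP = π with π_1 + π_2 = 1. From πP = π: π_1 · (1 − 3/16) + π_2 · 5/7 = π_1 ⇒ π_2 · 5/7 = π_1 · 3/16 ⇒ π_2/π_1 = (3/16)/(5/7) = 21/80. Together with π_1 + π_2 = 1:
  π_1 = (5/7)/(3/16 + 5/7) = (5/7)/(101/112) = 80/101,
  π_2 = (3/16)/(3/16 + 5/7) = (3/16)/(101/112) = 21/101.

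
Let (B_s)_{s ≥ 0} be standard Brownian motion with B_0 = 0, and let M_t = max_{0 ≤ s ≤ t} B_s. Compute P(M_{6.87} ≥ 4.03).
P(M_{6.87} ≥ 4.03) = 2·P(B_{6.87} ≥ 4.03) = 2(1 − Φ(4.03/√6.87)) ≈ 0.1242

By the reflection principle for Brownian motion, P(M_t ≥ a) = 2 · P(B_t ≥ a) for a ≥ 0. Since B_t ~ N(0, t), P(B_t ≥ 4.03) = 1 − Φ(4.03/√t) = 1 − Φ(4.03/√6.87) = 1 − Φ(1.5375). So
  P(M_{6.87} ≥ 4.03) = 2(1 − Φ(1.5375)) ≈ 0.1242.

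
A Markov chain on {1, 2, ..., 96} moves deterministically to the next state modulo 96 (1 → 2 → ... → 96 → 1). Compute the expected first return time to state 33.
E[T_33 | X_0 = 33] = 96

The chain cycles deterministically, so starting at state 33 it returns in exactly 96 steps. Equivalently, the stationary distribution is uniform π_j = 1/96 for every state j, so by Kac's formula E[T_33] = 1/π_33 = 96.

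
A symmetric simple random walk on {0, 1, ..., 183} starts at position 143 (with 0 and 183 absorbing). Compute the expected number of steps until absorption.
E[τ | X_0 = 143] = 5720

Let v_k = E[τ | X_0 = k]. Boundary: v_0 = v_183 = 0. Recurrence: v_k = 1 + (v_{k-1} + v_{k+1})/2 for 1 ≤ k ≤ 182. The particular solution to v_k − (v_{k-1} + v_{k+1})/2 = 1 is v_k = −k^2. Adding homogeneous solution A + B k and matching boundaries gives v_k = k (183 − k). Substituting k = 143: v_143 = 143 · 40 = 5720.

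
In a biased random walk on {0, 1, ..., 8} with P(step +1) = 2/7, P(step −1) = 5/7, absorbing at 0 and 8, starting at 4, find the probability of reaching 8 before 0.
P(hit 8 before 0) = (1 − (5/2)^4) / (1 − (5/2)^8) = 16/641

Let u_k denote P(reach 8 before 0 | start at k). Boundary: u_0 = 0, u_8 = 1. Recurrence: u_k = 2/7·u_{k+1} + 5/7·u_{k-1} for 1 ≤ k ≤ 7. Try u_k = A + B·r^k with r = q/p = (5/7)/(2/7) = 5/2. Substitution satisfies the recurrence; boundary conditions give:
  u_k = (1 − r^k) / (1 − r^N) = (1 − (5/2)^4) / (1 − (5/2)^8) = 16/641.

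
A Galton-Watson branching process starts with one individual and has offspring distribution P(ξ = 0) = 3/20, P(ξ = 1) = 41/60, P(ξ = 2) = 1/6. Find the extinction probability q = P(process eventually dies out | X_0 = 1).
q = 9/10

The pgf is f(s) = 3/20 + 41/60·s + 1/6·s². The extinction probability q is the smallest fixed point of f in [0, 1]. Setting s = f(s):
  1/6·s² + (41/60 − 1)·s + 3/20 = 0
  1/6·s² − (3/20 + 1/6)·s + 3/20 = 0
which factors as (s − 1)·(1/6·s − 3/20) = 0, giving roots s = 1 and s = (3/20)/(1/6) = 9/10.
Mean offspring μ = 41/60 + 2·1/6 = 61/60 > 1 (supercritical), so q < 1. The extinction probability is the smaller root: q = (3/20)/(1/6) = 9/10.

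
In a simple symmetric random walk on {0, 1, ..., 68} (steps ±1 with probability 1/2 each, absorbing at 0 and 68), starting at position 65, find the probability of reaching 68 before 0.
P(hit 68 before 0) = 65/68

Let u_k = P(hit 68 before 0 | start at k). Then u_0 = 0, u_68 = 1, and u_k = u_{k-1}/2 + u_{k+1}/2 for 1 ≤ k ≤ 67. This harmonic recurrence is solved by u_k = k/68, giving u_65 = 65/68.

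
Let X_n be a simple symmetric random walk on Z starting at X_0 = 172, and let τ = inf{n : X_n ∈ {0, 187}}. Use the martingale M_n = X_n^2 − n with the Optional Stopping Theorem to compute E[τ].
E[τ] = 2580

M_n = X_n^2 − n is a martingale (since E[X_{n+1}^2 | F_n] = X_n^2 + 1). By OST (τ has finite mean in a bounded region), E[M_τ] = E[M_0] = X_0^2 − 0 = 172^2 = 29584. Also E[M_τ] = E[X_τ^2] − E[τ]. The walk exits at 0 or 187, with P(hit 187 first) = 172/187, so E[X_τ^2] = 187^2 · 172/187 + 0 = 32164. Thus E[τ] = E[X_τ^2] − E[M_τ] = 32164 − 29584 = 2580 = 172(187 − 172) = 2580.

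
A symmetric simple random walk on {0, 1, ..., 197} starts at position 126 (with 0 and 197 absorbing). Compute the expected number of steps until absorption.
E[τ | X_0 = 126] = 8946

Let v_k = E[τ | X_0 = k]. Boundary: v_0 = v_197 = 0. Recurrence: v_k = 1 + (v_{k-1} + v_{k+1})/2 for 1 ≤ k ≤ 196. The particular solution to v_k − (v_{k-1} + v_{k+1})/2 = 1 is v_k = −k^2. Adding homogeneous solution A + B k and matching boundaries gives v_k = k (197 − k). Substituting k = 126: v_126 = 126 · 71 = 8946.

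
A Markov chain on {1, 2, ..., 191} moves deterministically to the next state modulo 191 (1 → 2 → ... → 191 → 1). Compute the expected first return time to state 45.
E[T_45 | X_0 = 45] = 191

The chain cycles deterministically, so starting at state 45 it returns in exactly 191 steps. Equivalently, the stationary distribution is uniform π_j = 1/191 for every state j, so by Kac's formula E[T_45] = 1/π_45 = 191.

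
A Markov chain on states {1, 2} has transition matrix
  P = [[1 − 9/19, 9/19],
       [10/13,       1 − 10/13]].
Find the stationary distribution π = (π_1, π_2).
π_1 = 190/307, π_2 = 117/307

Solve πP = π with π_1 + π_2 = 1. From πP = π: π_1 · (1 − 9/19) + π_2 · 10/13 = π_1 ⇒ π_2 · 10/13 = π_1 · 9/19 ⇒ π_2/π_1 = (9/19)/(10/13) = 117/190. Together with π_1 + π_2 = 1:
  π_1 = (10/13)/(9/19 + 10/13) = (10/13)/(307/247) = 190/307,
  π_2 = (9/19)/(9/19 + 10/13) = (9/19)/(307/247) = 117/307.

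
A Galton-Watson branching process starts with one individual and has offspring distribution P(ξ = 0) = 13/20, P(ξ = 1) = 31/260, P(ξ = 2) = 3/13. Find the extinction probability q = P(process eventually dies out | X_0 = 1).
q = 1

Mean offspring μ = 0·13/20 + 1·31/260 + 2·3/13 = 151/260 ≤ 1. For μ ≤ 1 with offspring not concentrated at 1, the Galton-Watson process goes extinct almost surely, so q = 1.
(Algebraic check: The pgf is f(s) = 13/20 + 31/260·s + 3/13·s². The extinction probability q is the smallest fixed point of f in [0, 1]. Setting s = f(s):
  3/13·s² + (31/260 − 1)·s + 13/20 = 0
  3/13·s² − (13/20 + 3/13)·s + 13/20 = 0
which factors as (s − 1)·(3/13·s − 13/20) = 0, giving roots s = 1 and s = (13/20)/(3/13) = 169/60. Since 169/60 ≥ 1, the smallest root in [0, 1] is s = 1.)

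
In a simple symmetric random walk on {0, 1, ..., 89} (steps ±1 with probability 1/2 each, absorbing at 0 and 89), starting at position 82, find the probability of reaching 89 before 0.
P(hit 89 before 0) = 82/89

Let u_k = P(hit 89 before 0 | start at k). Then u_0 = 0, u_89 = 1, and u_k = u_{k-1}/2 + u_{k+1}/2 for 1 ≤ k ≤ 88. This harmonic recurrence is solved by u_k = k/89, giving u_82 = 82/89.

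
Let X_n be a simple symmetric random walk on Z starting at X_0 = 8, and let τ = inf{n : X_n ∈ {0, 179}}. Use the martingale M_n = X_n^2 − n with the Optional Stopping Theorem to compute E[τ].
E[τ] = 1368

M_n = X_n^2 − n is a martingale (since E[X_{n+1}^2 | F_n] = X_n^2 + 1). By OST (τ has finite mean in a bounded region), E[M_τ] = E[M_0] = X_0^2 − 0 = 8^2 = 64. Also E[M_τ] = E[X_τ^2] − E[τ]. The walk exits at 0 or 179, with P(hit 179 first) = 8/179, so E[X_τ^2] = 179^2 · 8/179 + 0 = 1432. Thus E[τ] = E[X_τ^2] − E[M_τ] = 1432 − 64 = 1368 = 8(179 − 8) = 1368.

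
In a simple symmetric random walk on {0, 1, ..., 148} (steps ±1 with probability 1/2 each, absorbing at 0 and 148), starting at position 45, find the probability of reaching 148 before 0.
P(hit 148 before 0) = 45/148

Let u_k = P(hit 148 before 0 | start at k). Then u_0 = 0, u_148 = 1, and u_k = u_{k-1}/2 + u_{k+1}/2 for 1 ≤ k ≤ 147. This harmonic recurrence is solved by u_k = k/148, giving u_45 = 45/148.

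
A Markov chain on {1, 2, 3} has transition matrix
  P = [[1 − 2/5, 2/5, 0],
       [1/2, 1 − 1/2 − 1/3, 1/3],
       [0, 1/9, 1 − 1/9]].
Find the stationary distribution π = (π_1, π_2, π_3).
π = (5/21, 4/21, 4/7)

This is a birth-death chain on three states, which satisfies detailed balance: π_1 · P_{12} = π_2 · P_{21} and π_2 · P_{23} = π_3 · P_{32}.
From π_1 · 2/5 = π_2 · 1/2: π_2/π_1 = (2/5)/(1/2) = 4/5.
From π_2 · 1/3 = π_3 · 1/9: π_3/π_2 = (1/3)/(1/9) = 3.
Take π_1 proportional to 1; then unnormalized π = (1, 4/5, 12/5). Normalize by dividing by the sum 21/5:
  π = (5/21, 4/21, 4/7).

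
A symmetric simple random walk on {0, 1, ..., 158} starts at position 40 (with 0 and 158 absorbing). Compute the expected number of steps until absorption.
E[τ | X_0 = 40] = 4720

Let v_k = E[τ | X_0 = k]. Boundary: v_0 = v_158 = 0. Recurrence: v_k = 1 + (v_{k-1} + v_{k+1})/2 for 1 ≤ k ≤ 157. The particular solution to v_k − (v_{k-1} + v_{k+1})/2 = 1 is v_k = −k^2. Adding homogeneous solution A + B k and matching boundaries gives v_k = k (158 − k). Substituting k = 40: v_40 = 40 · 118 = 4720.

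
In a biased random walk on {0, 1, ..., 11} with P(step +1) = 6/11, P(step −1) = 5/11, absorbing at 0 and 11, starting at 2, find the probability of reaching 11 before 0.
P(hit 11 before 0) = (1 − (5/6)^2) / (1 − (5/6)^11) = 110854656/313968931

Let u_k denote P(reach 11 before 0 | start at k). Boundary: u_0 = 0, u_11 = 1. Recurrence: u_k = 6/11·u_{k+1} + 5/11·u_{k-1} for 1 ≤ k ≤ 10. Try u_k = A + B·r^k with r = q/p = (5/11)/(6/11) = 5/6. Substitution satisfies the recurrence; boundary conditions give:
  u_k = (1 − r^k) / (1 − r^N) = (1 − (5/6)^2) / (1 − (5/6)^11) = 110854656/313968931.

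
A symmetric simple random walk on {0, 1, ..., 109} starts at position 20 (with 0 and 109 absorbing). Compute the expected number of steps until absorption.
E[τ | X_0 = 20] = 1780

Let v_k = E[τ | X_0 = k]. Boundary: v_0 = v_109 = 0. Recurrence: v_k = 1 + (v_{k-1} + v_{k+1})/2 for 1 ≤ k ≤ 108. The particular solution to v_k − (v_{k-1} + v_{k+1})/2 = 1 is v_k = −k^2. Adding homogeneous solution A + B k and matching boundaries gives v_k = k (109 − k). Substituting k = 20: v_20 = 20 · 89 = 1780.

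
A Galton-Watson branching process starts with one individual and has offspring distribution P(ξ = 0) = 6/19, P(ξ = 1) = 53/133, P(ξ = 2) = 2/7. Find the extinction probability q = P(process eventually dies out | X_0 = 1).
q = 1

Mean offspring μ = 0·6/19 + 1·53/133 + 2·2/7 = 129/133 ≤ 1. For μ ≤ 1 with offspring not concentrated at 1, the Galton-Watson process goes extinct almost surely, so q = 1.
(Algebraic check: The pgf is f(s) = 6/19 + 53/133·s + 2/7·s². The extinction probability q is the smallest fixed point of f in [0, 1]. Setting s = f(s):
  2/7·s² + (53/133 − 1)·s + 6/19 = 0
  2/7·s² − (6/19 + 2/7)·s + 6/19 = 0
which factors as (s − 1)·(2/7·s − 6/19) = 0, giving roots s = 1 and s = (6/19)/(2/7) = 21/19. Since 21/19 ≥ 1, the smallest root in [0, 1] is s = 1.)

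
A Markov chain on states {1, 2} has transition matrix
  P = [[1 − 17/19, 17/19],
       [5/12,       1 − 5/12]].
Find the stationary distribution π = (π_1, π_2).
π_1 = 95/299, π_2 = 204/299

Solve πP = π with π_1 + π_2 = 1. From πP = π: π_1 · (1 − 17/19) + π_2 · 5/12 = π_1 ⇒ π_2 · 5/12 = π_1 · 17/19 ⇒ π_2/π_1 = (17/19)/(5/12) = 204/95. Together with π_1 + π_2 = 1:
  π_1 = (5/12)/(17/19 + 5/12) = (5/12)/(299/228) = 95/299,
  π_2 = (17/19)/(17/19 + 5/12) = (17/19)/(299/228) = 204/299.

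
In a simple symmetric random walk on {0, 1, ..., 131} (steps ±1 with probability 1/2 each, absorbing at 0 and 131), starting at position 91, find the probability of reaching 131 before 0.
P(hit 131 before 0) = 91/131

Let u_k = P(hit 131 before 0 | start at k). Then u_0 = 0, u_131 = 1, and u_k = u_{k-1}/2 + u_{k+1}/2 for 1 ≤ k ≤ 130. This harmonic recurrence is solved by u_k = k/131, giving u_91 = 91/131.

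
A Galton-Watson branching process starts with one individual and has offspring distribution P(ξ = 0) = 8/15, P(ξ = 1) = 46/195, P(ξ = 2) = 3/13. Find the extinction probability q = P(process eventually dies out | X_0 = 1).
q = 1

Mean offspring μ = 0·8/15 + 1·46/195 + 2·3/13 = 136/195 ≤ 1. For μ ≤ 1 with offspring not concentrated at 1, the Galton-Watson process goes extinct almost surely, so q = 1.
(Algebraic check: The pgf is f(s) = 8/15 + 46/195·s + 3/13·s². The extinction probability q is the smallest fixed point of f in [0, 1]. Setting s = f(s):
  3/13·s² + (46/195 − 1)·s + 8/15 = 0
  3/13·s² − (8/15 + 3/13)·s + 8/15 = 0
which factors as (s − 1)·(3/13·s − 8/15) = 0, giving roots s = 1 and s = (8/15)/(3/13) = 104/45. Since 104/45 ≥ 1, the smallest root in [0, 1] is s = 1.)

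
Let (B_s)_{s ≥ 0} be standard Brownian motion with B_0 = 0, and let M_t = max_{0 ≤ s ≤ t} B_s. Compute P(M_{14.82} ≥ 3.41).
P(M_{14.82} ≥ 3.41) = 2·P(B_{14.82} ≥ 3.41) = 2(1 − Φ(3.41/√14.82)) ≈ 0.3757

By the reflection principle for Brownian motion, P(M_t ≥ a) = 2 · P(B_t ≥ a) for a ≥ 0. Since B_t ~ N(0, t), P(B_t ≥ 3.41) = 1 − Φ(3.41/√t) = 1 − Φ(3.41/√14.82) = 1 − Φ(0.8858). So
  P(M_{14.82} ≥ 3.41) = 2(1 − Φ(0.8858)) ≈ 0.3757.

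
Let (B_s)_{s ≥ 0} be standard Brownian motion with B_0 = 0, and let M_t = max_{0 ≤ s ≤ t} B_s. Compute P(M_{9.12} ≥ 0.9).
P(M_{9.12} ≥ 0.9) = 2·P(B_{9.12} ≥ 0.9) = 2(1 − Φ(0.9/√9.12)) ≈ 0.7657

By the reflection principle for Brownian motion, P(M_t ≥ a) = 2 · P(B_t ≥ a) for a ≥ 0. Since B_t ~ N(0, t), P(B_t ≥ 0.9) = 1 − Φ(0.9/√t) = 1 − Φ(0.9/√9.12) = 1 − Φ(0.2980). So
  P(M_{9.12} ≥ 0.9) = 2(1 − Φ(0.2980)) ≈ 0.7657.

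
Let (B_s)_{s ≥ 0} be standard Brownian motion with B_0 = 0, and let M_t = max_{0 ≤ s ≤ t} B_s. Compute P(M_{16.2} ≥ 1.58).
P(M_{16.2} ≥ 1.58) = 2·P(B_{16.2} ≥ 1.58) = 2(1 − Φ(1.58/√16.2)) ≈ 0.6946

By the reflection principle for Brownian motion, P(M_t ≥ a) = 2 · P(B_t ≥ a) for a ≥ 0. Since B_t ~ N(0, t), P(B_t ≥ 1.58) = 1 − Φ(1.58/√t) = 1 − Φ(1.58/√16.2) = 1 − Φ(0.3926). So
  P(M_{16.2} ≥ 1.58) = 2(1 − Φ(0.3926)) ≈ 0.6946.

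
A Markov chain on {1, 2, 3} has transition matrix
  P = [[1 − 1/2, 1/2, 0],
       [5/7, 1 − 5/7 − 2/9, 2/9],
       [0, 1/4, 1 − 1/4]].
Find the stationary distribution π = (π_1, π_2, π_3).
π = (90/209, 63/209, 56/209)

This is a birth-death chain on three states, which satisfies detailed balance: π_1 · P_{12} = π_2 · P_{21} and π_2 · P_{23} = π_3 · P_{32}.
From π_1 · 1/2 = π_2 · 5/7: π_2/π_1 = (1/2)/(5/7) = 7/10.
From π_2 · 2/9 = π_3 · 1/4: π_3/π_2 = (2/9)/(1/4) = 8/9.
Take π_1 proportional to 1; then unnormalized π = (1, 7/10, 28/45). Normalize by dividing by the sum 209/90:
  π = (90/209, 63/209, 56/209).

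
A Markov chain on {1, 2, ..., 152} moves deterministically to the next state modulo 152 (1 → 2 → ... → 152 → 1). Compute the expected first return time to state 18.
E[T_18 | X_0 = 18] = 152

The chain cycles deterministically, so starting at state 18 it returns in exactly 152 steps. Equivalently, the stationary distribution is uniform π_j = 1/152 for every state j, so by Kac's formula E[T_18] = 1/π_18 = 152.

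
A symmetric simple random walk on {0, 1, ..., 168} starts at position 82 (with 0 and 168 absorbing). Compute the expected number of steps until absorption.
E[τ | X_0 = 82] = 7052

Let v_k = E[τ | X_0 = k]. Boundary: v_0 = v_168 = 0. Recurrence: v_k = 1 + (v_{k-1} + v_{k+1})/2 for 1 ≤ k ≤ 167. The particular solution to v_k − (v_{k-1} + v_{k+1})/2 = 1 is v_k = −k^2. Adding homogeneous solution A + B k and matching boundaries gives v_k = k (168 − k). Substituting k = 82: v_82 = 82 · 86 = 7052.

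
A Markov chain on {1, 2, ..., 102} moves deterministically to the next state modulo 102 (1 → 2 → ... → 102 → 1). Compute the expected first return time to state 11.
E[T_11 | X_0 = 11] = 102

The chain cycles deterministically, so starting at state 11 it returns in exactly 102 steps. Equivalently, the stationary distribution is uniform π_j = 1/102 for every state j, so by Kac's formula E[T_11] = 1/π_11 = 102.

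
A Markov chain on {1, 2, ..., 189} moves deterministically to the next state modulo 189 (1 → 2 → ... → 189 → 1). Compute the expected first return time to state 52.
E[T_52 | X_0 = 52] = 189

The chain cycles deterministically, so starting at state 52 it returns in exactly 189 steps. Equivalently, the stationary distribution is uniform π_j = 1/189 for every state j, so by Kac's formula E[T_52] = 1/π_52 = 189.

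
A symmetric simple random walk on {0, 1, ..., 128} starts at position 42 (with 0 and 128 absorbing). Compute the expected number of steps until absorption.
E[τ | X_0 = 42] = 3612

Let v_k = E[τ | X_0 = k]. Boundary: v_0 = v_128 = 0. Recurrence: v_k = 1 + (v_{k-1} + v_{k+1})/2 for 1 ≤ k ≤ 127. The particular solution to v_k − (v_{k-1} + v_{k+1})/2 = 1 is v_k = −k^2. Adding homogeneous solution A + B k and matching boundaries gives v_k = k (128 − k). Substituting k = 42: v_42 = 42 · 86 = 3612.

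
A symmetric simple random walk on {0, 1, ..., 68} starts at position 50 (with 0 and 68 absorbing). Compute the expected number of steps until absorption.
E[τ | X_0 = 50] = 900

Let v_k = E[τ | X_0 = k]. Boundary: v_0 = v_68 = 0. Recurrence: v_k = 1 + (v_{k-1} + v_{k+1})/2 for 1 ≤ k ≤ 67. The particular solution to v_k − (v_{k-1} + v_{k+1})/2 = 1 is v_k = −k^2. Adding homogeneous solution A + B k and matching boundaries gives v_k = k (68 − k). Substituting k = 50: v_50 = 50 · 18 = 900.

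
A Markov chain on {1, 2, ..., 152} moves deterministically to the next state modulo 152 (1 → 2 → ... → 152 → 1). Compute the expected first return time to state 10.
E[T_10 | X_0 = 10] = 152

The chain cycles deterministically, so starting at state 10 it returns in exactly 152 steps. Equivalently, the stationary distribution is uniform π_j = 1/152 for every state j, so by Kac's formula E[T_10] = 1/π_10 = 152.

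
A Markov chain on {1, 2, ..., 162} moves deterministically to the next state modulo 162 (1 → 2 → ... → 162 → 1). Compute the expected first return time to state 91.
E[T_91 | X_0 = 91] = 162

The chain cycles deterministically, so starting at state 91 it returns in exactly 162 steps. Equivalently, the stationary distribution is uniform π_j = 1/162 for every state j, so by Kac's formula E[T_91] = 1/π_91 = 162.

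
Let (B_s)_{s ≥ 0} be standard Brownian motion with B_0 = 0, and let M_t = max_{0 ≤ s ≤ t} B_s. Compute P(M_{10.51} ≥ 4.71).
P(M_{10.51} ≥ 4.71) = 2·P(B_{10.51} ≥ 4.71) = 2(1 − Φ(4.71/√10.51)) ≈ 0.1463

By the reflection principle for Brownian motion, P(M_t ≥ a) = 2 · P(B_t ≥ a) for a ≥ 0. Since B_t ~ N(0, t), P(B_t ≥ 4.71) = 1 − Φ(4.71/√t) = 1 − Φ(4.71/√10.51) = 1 − Φ(1.4528). So
  P(M_{10.51} ≥ 4.71) = 2(1 − Φ(1.4528)) ≈ 0.1463.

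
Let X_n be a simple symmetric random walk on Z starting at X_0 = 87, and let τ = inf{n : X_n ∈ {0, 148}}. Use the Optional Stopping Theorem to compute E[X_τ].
E[X_τ] = 87

X_n is a martingale and τ is a bounded-mean stopping time (indeed τ is finite a.s. with bounded expectation since the walk is in a bounded region). By the OST, E[X_τ] = E[X_0] = 87. Equivalently: E[X_τ] = 148 · P(hit 148 first) + 0 · P(hit 0 first) = 148 · (87/148) = 87.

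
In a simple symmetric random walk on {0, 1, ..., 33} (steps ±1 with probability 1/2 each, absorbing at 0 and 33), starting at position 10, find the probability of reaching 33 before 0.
P(hit 33 before 0) = 10/33

Let u_k = P(hit 33 before 0 | start at k). Then u_0 = 0, u_33 = 1, and u_k = u_{k-1}/2 + u_{k+1}/2 for 1 ≤ k ≤ 32. This harmonic recurrence is solved by u_k = k/33, giving u_10 = 10/33.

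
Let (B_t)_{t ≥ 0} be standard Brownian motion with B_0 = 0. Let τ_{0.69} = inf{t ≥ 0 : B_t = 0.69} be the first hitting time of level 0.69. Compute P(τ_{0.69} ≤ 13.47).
P(τ_{0.69} ≤ 13.47) = 2(1 − Φ(0.69/√13.47)) = 2(1 − Φ(0.1880)) ≈ 0.8509

By the reflection principle for standard BM, P(τ_b ≤ t) = 2 · P(B_t ≥ b). Since B_t ~ N(0, t), P(B_t ≥ 0.69) = 1 − Φ(0.69/√t) = 1 − Φ(0.69/√13.47) = 1 − Φ(0.1880) ≈ 0.42544. Doubling: P(τ_{0.69} ≤ 13.47) ≈ 2 · 0.42544 = 0.85088 ≈ 0.8509.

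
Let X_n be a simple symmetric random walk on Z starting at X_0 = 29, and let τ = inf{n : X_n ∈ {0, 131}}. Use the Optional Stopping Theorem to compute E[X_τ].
E[X_τ] = 29

X_n is a martingale and τ is a bounded-mean stopping time (indeed τ is finite a.s. with bounded expectation since the walk is in a bounded region). By the OST, E[X_τ] = E[X_0] = 29. Equivalently: E[X_τ] = 131 · P(hit 131 first) + 0 · P(hit 0 first) = 131 · (29/131) = 29.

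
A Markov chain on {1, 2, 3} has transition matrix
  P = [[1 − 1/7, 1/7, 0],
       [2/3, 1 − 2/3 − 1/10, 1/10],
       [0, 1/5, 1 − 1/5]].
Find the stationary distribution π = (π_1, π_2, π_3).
π = (28/37, 6/37, 3/37)

This is a birth-death chain on three states, which satisfies detailed balance: π_1 · P_{12} = π_2 · P_{21} and π_2 · P_{23} = π_3 · P_{32}.
From π_1 · 1/7 = π_2 · 2/3: π_2/π_1 = (1/7)/(2/3) = 3/14.
From π_2 · 1/10 = π_3 · 1/5: π_3/π_2 = (1/10)/(1/5) = 1/2.
Take π_1 proportional to 1; then unnormalized π = (1, 3/14, 3/28). Normalize by dividing by the sum 37/28:
  π = (28/37, 6/37, 3/37).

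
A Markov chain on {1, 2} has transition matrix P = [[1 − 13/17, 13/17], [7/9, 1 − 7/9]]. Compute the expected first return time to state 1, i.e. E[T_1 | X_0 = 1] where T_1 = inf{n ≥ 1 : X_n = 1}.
E[T_1 | X_0 = 1] = 1/π_1 = 236/119

For an irreducible recurrent Markov chain with stationary distribution π, E[T_i | X_0 = i] = 1/π_i (Kac's formula). Here π_1 = (7/9)/(13/17 + 7/9) = (7/9)/(236/153) = 119/236, so E[T_1 | X_0 = 1] = 1/π_1 = (13/17 + 7/9)/(7/9) = (236/153)/(7/9) = 236/119.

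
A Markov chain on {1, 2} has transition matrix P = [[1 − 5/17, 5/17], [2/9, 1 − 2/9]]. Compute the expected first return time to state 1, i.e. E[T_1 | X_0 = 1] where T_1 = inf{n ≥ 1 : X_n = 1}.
E[T_1 | X_0 = 1] = 1/π_1 = 79/34

For an irreducible recurrent Markov chain with stationary distribution π, E[T_i | X_0 = i] = 1/π_i (Kac's formula). Here π_1 = (2/9)/(5/17 + 2/9) = (2/9)/(79/153) = 34/79, so E[T_1 | X_0 = 1] = 1/π_1 = (5/17 + 2/9)/(2/9) = (79/153)/(2/9) = 79/34.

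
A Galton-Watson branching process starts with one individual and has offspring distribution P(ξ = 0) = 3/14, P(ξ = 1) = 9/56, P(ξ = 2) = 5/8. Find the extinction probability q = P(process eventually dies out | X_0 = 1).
q = 12/35

The pgf is f(s) = 3/14 + 9/56·s + 5/8·s². The extinction probability q is the smallest fixed point of f in [0, 1]. Setting s = f(s):
  5/8·s² + (9/56 − 1)·s + 3/14 = 0
  5/8·s² − (3/14 + 5/8)·s + 3/14 = 0
which factors as (s − 1)·(5/8·s − 3/14) = 0, giving roots s = 1 and s = (3/14)/(5/8) = 12/35.
Mean offspring μ = 9/56 + 2·5/8 = 79/56 > 1 (supercritical), so q < 1. The extinction probability is the smaller root: q = (3/14)/(5/8) = 12/35.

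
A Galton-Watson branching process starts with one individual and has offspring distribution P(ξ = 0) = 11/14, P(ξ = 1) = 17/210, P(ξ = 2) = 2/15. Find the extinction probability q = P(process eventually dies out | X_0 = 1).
q = 1

Mean offspring μ = 0·11/14 + 1·17/210 + 2·2/15 = 73/210 ≤ 1. For μ ≤ 1 with offspring not concentrated at 1, the Galton-Watson process goes extinct almost surely, so q = 1.
(Algebraic check: The pgf is f(s) = 11/14 + 17/210·s + 2/15·s². The extinction probability q is the smallest fixed point of f in [0, 1]. Setting s = f(s):
  2/15·s² + (17/210 − 1)·s + 11/14 = 0
  2/15·s² − (11/14 + 2/15)·s + 11/14 = 0
which factors as (s − 1)·(2/15·s − 11/14) = 0, giving roots s = 1 and s = (11/14)/(2/15) = 165/28. Since 165/28 ≥ 1, the smallest root in [0, 1] is s = 1.)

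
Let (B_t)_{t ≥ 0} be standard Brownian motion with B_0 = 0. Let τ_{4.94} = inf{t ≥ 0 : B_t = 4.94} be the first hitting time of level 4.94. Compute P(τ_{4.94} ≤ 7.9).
P(τ_{4.94} ≤ 7.9) = 2(1 − Φ(4.94/√7.9)) = 2(1 − Φ(1.7576)) ≈ 0.0788

By the reflection principle for standard BM, P(τ_b ≤ t) = 2 · P(B_t ≥ b). Since B_t ~ N(0, t), P(B_t ≥ 4.94) = 1 − Φ(4.94/√t) = 1 − Φ(4.94/√7.9) = 1 − Φ(1.7576) ≈ 0.03941. Doubling: P(τ_{4.94} ≤ 7.9) ≈ 2 · 0.03941 = 0.07882 ≈ 0.0788.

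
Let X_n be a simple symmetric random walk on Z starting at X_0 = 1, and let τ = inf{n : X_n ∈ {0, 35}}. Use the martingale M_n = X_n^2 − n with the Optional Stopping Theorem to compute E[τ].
E[τ] = 34

M_n = X_n^2 − n is a martingale (since E[X_{n+1}^2 | F_n] = X_n^2 + 1). By OST (τ has finite mean in a bounded region), E[M_τ] = E[M_0] = X_0^2 − 0 = 1^2 = 1. Also E[M_τ] = E[X_τ^2] − E[τ]. The walk exits at 0 or 35, with P(hit 35 first) = 1/35, so E[X_τ^2] = 35^2 · 1/35 + 0 = 35. Thus E[τ] = E[X_τ^2] − E[M_τ] = 35 − 1 = 34 = 1(35 − 1) = 34.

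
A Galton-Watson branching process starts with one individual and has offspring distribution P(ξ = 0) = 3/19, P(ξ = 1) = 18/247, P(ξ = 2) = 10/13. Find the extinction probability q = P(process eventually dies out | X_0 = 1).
q = 39/190

The pgf is f(s) = 3/19 + 18/247·s + 10/13·s². The extinction probability q is the smallest fixed point of f in [0, 1]. Setting s = f(s):
  10/13·s² + (18/247 − 1)·s + 3/19 = 0
  10/13·s² − (3/19 + 10/13)·s + 3/19 = 0
which factors as (s − 1)·(10/13·s − 3/19) = 0, giving roots s = 1 and s = (3/19)/(10/13) = 39/190.
Mean offspring μ = 18/247 + 2·10/13 = 398/247 > 1 (supercritical), so q < 1. The extinction probability is the smaller root: q = (3/19)/(10/13) = 39/190.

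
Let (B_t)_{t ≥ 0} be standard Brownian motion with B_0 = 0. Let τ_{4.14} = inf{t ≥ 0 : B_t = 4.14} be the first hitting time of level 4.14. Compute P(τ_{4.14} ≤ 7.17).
P(τ_{4.14} ≤ 7.17) = 2(1 − Φ(4.14/√7.17)) = 2(1 − Φ(1.5461)) ≈ 0.1221

By the reflection principle for standard BM, P(τ_b ≤ t) = 2 · P(B_t ≥ b). Since B_t ~ N(0, t), P(B_t ≥ 4.14) = 1 − Φ(4.14/√t) = 1 − Φ(4.14/√7.17) = 1 − Φ(1.5461) ≈ 0.06104. Doubling: P(τ_{4.14} ≤ 7.17) ≈ 2 · 0.06104 = 0.12208 ≈ 0.1221.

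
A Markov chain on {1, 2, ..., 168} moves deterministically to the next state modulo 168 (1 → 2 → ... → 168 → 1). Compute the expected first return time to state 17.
E[T_17 | X_0 = 17] = 168

The chain cycles deterministically, so starting at state 17 it returns in exactly 168 steps. Equivalently, the stationary distribution is uniform π_j = 1/168 for every state j, so by Kac's formula E[T_17] = 1/π_17 = 168.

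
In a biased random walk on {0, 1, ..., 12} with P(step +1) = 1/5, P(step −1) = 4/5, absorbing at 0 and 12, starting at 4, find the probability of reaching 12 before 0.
P(hit 12 before 0) = (1 − (4)^4) / (1 − (4)^12) = 1/65793

Let u_k denote P(reach 12 before 0 | start at k). Boundary: u_0 = 0, u_12 = 1. Recurrence: u_k = 1/5·u_{k+1} + 4/5·u_{k-1} for 1 ≤ k ≤ 11. Try u_k = A + B·r^k with r = q/p = (4/5)/(1/5) = 4. Substitution satisfies the recurrence; boundary conditions give:
  u_k = (1 − r^k) / (1 − r^N) = (1 − (4)^4) / (1 − (4)^12) = 1/65793.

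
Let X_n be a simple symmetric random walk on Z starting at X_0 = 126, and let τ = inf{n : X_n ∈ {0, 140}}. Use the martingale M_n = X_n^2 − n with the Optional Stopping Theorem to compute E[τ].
E[τ] = 1764

M_n = X_n^2 − n is a martingale (since E[X_{n+1}^2 | F_n] = X_n^2 + 1). By OST (τ has finite mean in a bounded region), E[M_τ] = E[M_0] = X_0^2 − 0 = 126^2 = 15876. Also E[M_τ] = E[X_τ^2] − E[τ]. The walk exits at 0 or 140, with P(hit 140 first) = 126/140, so E[X_τ^2] = 140^2 · 126/140 + 0 = 17640. Thus E[τ] = E[X_τ^2] − E[M_τ] = 17640 − 15876 = 1764 = 126(140 − 126) = 1764.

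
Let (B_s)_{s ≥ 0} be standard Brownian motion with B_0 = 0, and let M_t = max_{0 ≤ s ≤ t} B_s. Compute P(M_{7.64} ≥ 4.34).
P(M_{7.64} ≥ 4.34) = 2·P(B_{7.64} ≥ 4.34) = 2(1 − Φ(4.34/√7.64)) ≈ 0.1164

By the reflection principle for Brownian motion, P(M_t ≥ a) = 2 · P(B_t ≥ a) for a ≥ 0. Since B_t ~ N(0, t), P(B_t ≥ 4.34) = 1 − Φ(4.34/√t) = 1 − Φ(4.34/√7.64) = 1 − Φ(1.5702). So
  P(M_{7.64} ≥ 4.34) = 2(1 − Φ(1.5702)) ≈ 0.1164.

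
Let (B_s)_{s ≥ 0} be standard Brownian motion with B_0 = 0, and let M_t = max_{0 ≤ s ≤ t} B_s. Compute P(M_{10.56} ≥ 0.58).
P(M_{10.56} ≥ 0.58) = 2·P(B_{10.56} ≥ 0.58) = 2(1 − Φ(0.58/√10.56)) ≈ 0.8583

By the reflection principle for Brownian motion, P(M_t ≥ a) = 2 · P(B_t ≥ a) for a ≥ 0. Since B_t ~ N(0, t), P(B_t ≥ 0.58) = 1 − Φ(0.58/√t) = 1 − Φ(0.58/√10.56) = 1 − Φ(0.1785). So
  P(M_{10.56} ≥ 0.58) = 2(1 − Φ(0.1785)) ≈ 0.8583.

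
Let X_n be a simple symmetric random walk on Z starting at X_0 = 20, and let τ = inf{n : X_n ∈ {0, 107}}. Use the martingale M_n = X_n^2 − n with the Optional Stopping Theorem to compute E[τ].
E[τ] = 1740

M_n = X_n^2 − n is a martingale (since E[X_{n+1}^2 | F_n] = X_n^2 + 1). By OST (τ has finite mean in a bounded region), E[M_τ] = E[M_0] = X_0^2 − 0 = 20^2 = 400. Also E[M_τ] = E[X_τ^2] − E[τ]. The walk exits at 0 or 107, with P(hit 107 first) = 20/107, so E[X_τ^2] = 107^2 · 20/107 + 0 = 2140. Thus E[τ] = E[X_τ^2] − E[M_τ] = 2140 − 400 = 1740 = 20(107 − 20) = 1740.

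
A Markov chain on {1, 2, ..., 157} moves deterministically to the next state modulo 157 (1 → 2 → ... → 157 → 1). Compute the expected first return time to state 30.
E[T_30 | X_0 = 30] = 157

The chain cycles deterministically, so starting at state 30 it returns in exactly 157 steps. Equivalently, the stationary distribution is uniform π_j = 1/157 for every state j, so by Kac's formula E[T_30] = 1/π_30 = 157.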